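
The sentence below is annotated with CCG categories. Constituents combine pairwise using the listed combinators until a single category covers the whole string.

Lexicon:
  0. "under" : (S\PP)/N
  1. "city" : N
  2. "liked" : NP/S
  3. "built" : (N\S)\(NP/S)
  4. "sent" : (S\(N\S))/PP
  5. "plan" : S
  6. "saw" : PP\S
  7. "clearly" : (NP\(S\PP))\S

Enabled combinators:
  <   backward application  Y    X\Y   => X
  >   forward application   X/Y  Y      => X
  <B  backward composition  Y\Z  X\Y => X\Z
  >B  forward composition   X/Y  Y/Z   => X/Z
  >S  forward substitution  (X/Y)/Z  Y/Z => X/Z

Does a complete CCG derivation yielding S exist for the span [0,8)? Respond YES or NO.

(S\PP)/N N NP/S (N\S)\(NP/S) (S\(N\S))/PP S PP\S (NP\(S\PP))\S
CKY chart[0,8] = {NP}; S ∉ chart

NO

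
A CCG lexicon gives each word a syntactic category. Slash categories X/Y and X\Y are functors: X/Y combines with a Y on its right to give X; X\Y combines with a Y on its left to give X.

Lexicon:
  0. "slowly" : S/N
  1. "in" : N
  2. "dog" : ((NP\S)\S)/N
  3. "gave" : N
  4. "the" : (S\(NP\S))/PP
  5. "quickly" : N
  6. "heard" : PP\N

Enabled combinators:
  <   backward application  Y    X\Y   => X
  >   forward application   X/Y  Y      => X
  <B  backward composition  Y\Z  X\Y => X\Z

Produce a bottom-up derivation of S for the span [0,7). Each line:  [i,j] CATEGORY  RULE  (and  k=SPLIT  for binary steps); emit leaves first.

[0,1] S/N  lex  "slowly"
[1,2] N  lex  "in"
[0,2] S  >  k=1
[2,3] ((NP\S)\S)/N  lex  "dog"
[3,4] N  lex  "gave"
[2,4] (NP\S)\S  >  k=3
[0,4] NP\S  <  k=2
[4,5] (S\(NP\S))/PP  lex  "the"
[5,6] N  lex  "quickly"
[6,7] PP\N  lex  "heard"
[5,7] PP  <  k=6
[4,7] S\(NP\S)  >  k=5
[0,7] S  <  k=4

[0,7] S   <
  [0,4] NP\S   <
    [0,2] S   >
      [0,1] "slowly" : S/N
      [1,2] "in" : N
    [2,4] (NP\S)\S   >
      [2,3] "dog" : ((NP\S)\S)/N
      [3,4] "gave" : N
  [4,7] S\(NP\S)   >
    [4,5] "the" : (S\(NP\S))/PP
    [5,7] PP   <
      [5,6] "quickly" : N
      [6,7] "heard" : PP\N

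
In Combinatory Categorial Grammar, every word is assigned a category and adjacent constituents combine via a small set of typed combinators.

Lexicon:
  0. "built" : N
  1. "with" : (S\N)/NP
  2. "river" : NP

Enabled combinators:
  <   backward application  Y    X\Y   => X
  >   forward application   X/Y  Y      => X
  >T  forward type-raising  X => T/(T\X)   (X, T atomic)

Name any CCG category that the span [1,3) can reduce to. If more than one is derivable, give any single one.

[0,3] S   <
  [0,1] "built" : N
  [1,3] S\N   >
    [1,2] "with" : (S\N)/NP
    [2,3] "river" : NP

S\N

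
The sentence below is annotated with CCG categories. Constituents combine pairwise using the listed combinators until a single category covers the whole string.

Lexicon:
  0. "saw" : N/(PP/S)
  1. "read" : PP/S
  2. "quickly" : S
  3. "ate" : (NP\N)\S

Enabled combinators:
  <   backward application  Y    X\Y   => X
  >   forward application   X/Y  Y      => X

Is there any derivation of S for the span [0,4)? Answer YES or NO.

N/(PP/S) PP/S S (NP\N)\S
CKY chart[0,4] = {NP}; S ∉ chart

NO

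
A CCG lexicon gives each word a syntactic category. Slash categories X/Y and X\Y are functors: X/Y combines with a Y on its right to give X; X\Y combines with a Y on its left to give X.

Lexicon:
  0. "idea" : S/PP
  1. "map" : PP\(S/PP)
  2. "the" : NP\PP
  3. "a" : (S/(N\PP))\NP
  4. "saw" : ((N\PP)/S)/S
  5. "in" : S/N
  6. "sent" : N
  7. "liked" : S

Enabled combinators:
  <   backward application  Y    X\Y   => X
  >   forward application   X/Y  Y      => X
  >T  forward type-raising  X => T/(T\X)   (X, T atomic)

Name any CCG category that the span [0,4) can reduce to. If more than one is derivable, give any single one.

S/(N\PP)

[0,8] S   >
  [0,4] S/(N\PP)   <
    [0,3] NP   <
      [0,2] PP   <
        [0,1] "idea" : S/PP
        [1,2] "map" : PP\(S/PP)
      [2,3] "the" : NP\PP
    [3,4] "a" : (S/(N\PP))\NP
  [4,8] N\PP   >
    [4,7] (N\PP)/S   >
      [4,5] "saw" : ((N\PP)/S)/S
      [5,7] S   >
        [5,6] "in" : S/N
        [6,7] "sent" : N
    [7,8] "liked" : S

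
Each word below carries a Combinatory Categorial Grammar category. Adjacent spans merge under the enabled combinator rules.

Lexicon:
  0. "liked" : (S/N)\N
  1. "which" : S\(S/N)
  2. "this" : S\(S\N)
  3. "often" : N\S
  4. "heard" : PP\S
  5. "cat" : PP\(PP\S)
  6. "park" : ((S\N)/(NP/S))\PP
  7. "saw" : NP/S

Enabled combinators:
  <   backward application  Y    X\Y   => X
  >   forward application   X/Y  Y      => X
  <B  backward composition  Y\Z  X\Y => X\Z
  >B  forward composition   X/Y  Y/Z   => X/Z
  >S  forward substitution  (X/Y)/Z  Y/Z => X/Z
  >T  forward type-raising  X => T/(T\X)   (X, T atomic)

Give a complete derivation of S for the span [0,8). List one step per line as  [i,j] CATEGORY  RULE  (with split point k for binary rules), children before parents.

[0,1] (S/N)\N  lex  "liked"
[1,2] S\(S/N)  lex  "which"
[0,2] S\N  <B  k=1
[2,3] S\(S\N)  lex  "this"
[0,3] S  <  k=2
[3,4] N\S  lex  "often"
[0,4] N  <  k=3
[4,5] PP\S  lex  "heard"
[5,6] PP\(PP\S)  lex  "cat"
[4,6] PP  <  k=5
[6,7] ((S\N)/(NP/S))\PP  lex  "park"
[4,7] (S\N)/(NP/S)  <  k=6
[7,8] NP/S  lex  "saw"
[4,8] S\N  >  k=7
[0,8] S  <  k=4

[0,8] S   <
  [0,4] N   <
    [0,3] S   <
      [0,2] S\N   <B
        [0,1] "liked" : (S/N)\N
        [1,2] "which" : S\(S/N)
      [2,3] "this" : S\(S\N)
    [3,4] "often" : N\S
  [4,8] S\N   >
    [4,7] (S\N)/(NP/S)   <
      [4,6] PP   <
        [4,5] "heard" : PP\S
        [5,6] "cat" : PP\(PP\S)
      [6,7] "park" : ((S\N)/(NP/S))\PP
    [7,8] "saw" : NP/S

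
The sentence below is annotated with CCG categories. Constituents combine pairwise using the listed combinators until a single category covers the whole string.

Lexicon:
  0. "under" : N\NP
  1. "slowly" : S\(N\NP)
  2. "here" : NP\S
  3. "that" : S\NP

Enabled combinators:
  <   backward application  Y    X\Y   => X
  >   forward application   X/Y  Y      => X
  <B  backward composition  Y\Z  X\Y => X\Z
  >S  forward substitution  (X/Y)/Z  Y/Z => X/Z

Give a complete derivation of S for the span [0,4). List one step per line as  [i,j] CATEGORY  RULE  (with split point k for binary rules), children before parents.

[0,1] N\NP  lex  "under"
[1,2] S\(N\NP)  lex  "slowly"
[0,2] S  <  k=1
[2,3] NP\S  lex  "here"
[0,3] NP  <  k=2
[3,4] S\NP  lex  "that"
[0,4] S  <  k=3

[0,4] S   <
  [0,3] NP   <
    [0,2] S   <
      [0,1] "under" : N\NP
      [1,2] "slowly" : S\(N\NP)
    [2,3] "here" : NP\S
  [3,4] "that" : S\NP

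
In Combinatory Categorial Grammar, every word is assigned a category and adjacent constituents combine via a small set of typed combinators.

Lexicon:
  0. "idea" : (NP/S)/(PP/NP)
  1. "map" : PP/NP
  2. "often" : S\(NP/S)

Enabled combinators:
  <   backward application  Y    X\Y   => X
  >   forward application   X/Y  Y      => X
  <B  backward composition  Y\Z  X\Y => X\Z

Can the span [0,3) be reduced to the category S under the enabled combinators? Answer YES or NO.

[0,3] S   <
  [0,2] NP/S   >
    [0,1] "idea" : (NP/S)/(PP/NP)
    [1,2] "map" : PP/NP
  [2,3] "often" : S\(NP/S)

YES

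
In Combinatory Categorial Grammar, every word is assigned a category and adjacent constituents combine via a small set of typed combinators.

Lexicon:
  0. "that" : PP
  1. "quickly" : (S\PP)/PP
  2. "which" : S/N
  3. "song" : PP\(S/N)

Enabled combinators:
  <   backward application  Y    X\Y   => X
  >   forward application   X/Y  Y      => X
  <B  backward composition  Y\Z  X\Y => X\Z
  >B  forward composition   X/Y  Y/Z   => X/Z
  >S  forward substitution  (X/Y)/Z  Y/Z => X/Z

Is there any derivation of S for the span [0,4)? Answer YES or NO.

[0,4] S   <
  [0,1] "that" : PP
  [1,4] S\PP   >
    [1,2] "quickly" : (S\PP)/PP
    [2,4] PP   <
      [2,3] "which" : S/N
      [3,4] "song" : PP\(S/N)

YES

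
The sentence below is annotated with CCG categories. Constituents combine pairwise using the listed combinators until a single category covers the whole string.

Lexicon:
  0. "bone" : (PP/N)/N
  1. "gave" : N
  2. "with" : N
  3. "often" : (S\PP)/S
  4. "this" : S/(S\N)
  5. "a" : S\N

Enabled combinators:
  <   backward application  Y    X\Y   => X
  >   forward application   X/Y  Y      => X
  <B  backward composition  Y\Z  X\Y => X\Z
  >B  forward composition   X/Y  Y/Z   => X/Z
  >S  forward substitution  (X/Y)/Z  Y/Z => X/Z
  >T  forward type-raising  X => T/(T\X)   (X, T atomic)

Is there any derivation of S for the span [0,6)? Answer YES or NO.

YES

[0,6] S   <
  [0,3] PP   >
    [0,2] PP/N   >
      [0,1] "bone" : (PP/N)/N
      [1,2] "gave" : N
    [2,3] "with" : N
  [3,6] S\PP   >
    [3,4] "often" : (S\PP)/S
    [4,6] S   >
      [4,5] "this" : S/(S\N)
      [5,6] "a" : S\N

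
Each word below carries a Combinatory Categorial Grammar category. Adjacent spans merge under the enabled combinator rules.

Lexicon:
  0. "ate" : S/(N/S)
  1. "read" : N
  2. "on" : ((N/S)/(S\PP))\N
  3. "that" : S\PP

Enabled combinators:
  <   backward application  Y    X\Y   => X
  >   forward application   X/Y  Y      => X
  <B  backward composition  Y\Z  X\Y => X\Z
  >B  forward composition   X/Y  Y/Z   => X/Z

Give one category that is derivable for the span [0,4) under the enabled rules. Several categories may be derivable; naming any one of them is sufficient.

S

[0,4] S   >
  [0,1] "ate" : S/(N/S)
  [1,4] N/S   >
    [1,3] (N/S)/(S\PP)   <
      [1,2] "read" : N
      [2,3] "on" : ((N/S)/(S\PP))\N
    [3,4] "that" : S\PP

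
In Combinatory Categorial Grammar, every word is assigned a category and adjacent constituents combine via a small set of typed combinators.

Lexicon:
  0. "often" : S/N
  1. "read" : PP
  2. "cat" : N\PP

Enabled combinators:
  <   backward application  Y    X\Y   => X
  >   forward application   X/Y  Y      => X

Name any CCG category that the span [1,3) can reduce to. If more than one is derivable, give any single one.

N

[0,3] S   >
  [0,1] "often" : S/N
  [1,3] N   <
    [1,2] "read" : PP
    [2,3] "cat" : N\PP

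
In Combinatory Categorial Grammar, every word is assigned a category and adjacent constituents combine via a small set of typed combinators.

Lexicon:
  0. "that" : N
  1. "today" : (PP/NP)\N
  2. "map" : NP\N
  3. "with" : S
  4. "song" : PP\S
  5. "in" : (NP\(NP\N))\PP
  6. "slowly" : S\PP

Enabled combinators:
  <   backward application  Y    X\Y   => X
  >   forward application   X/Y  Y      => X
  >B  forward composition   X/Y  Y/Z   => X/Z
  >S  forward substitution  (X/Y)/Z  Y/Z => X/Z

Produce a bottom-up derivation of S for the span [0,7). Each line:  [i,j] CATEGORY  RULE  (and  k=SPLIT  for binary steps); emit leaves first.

[0,1] N  lex  "that"
[1,2] (PP/NP)\N  lex  "today"
[0,2] PP/NP  <  k=1
[2,3] NP\N  lex  "map"
[3,4] S  lex  "with"
[4,5] PP\S  lex  "song"
[3,5] PP  <  k=4
[5,6] (NP\(NP\N))\PP  lex  "in"
[3,6] NP\(NP\N)  <  k=5
[2,6] NP  <  k=3
[0,6] PP  >  k=2
[6,7] S\PP  lex  "slowly"
[0,7] S  <  k=6

[0,7] S   <
  [0,6] PP   >
    [0,2] PP/NP   <
      [0,1] "that" : N
      [1,2] "today" : (PP/NP)\N
    [2,6] NP   <
      [2,3] "map" : NP\N
      [3,6] NP\(NP\N)   <
        [3,5] PP   <
          [3,4] "with" : S
          [4,5] "song" : PP\S
        [5,6] "in" : (NP\(NP\N))\PP
  [6,7] "slowly" : S\PP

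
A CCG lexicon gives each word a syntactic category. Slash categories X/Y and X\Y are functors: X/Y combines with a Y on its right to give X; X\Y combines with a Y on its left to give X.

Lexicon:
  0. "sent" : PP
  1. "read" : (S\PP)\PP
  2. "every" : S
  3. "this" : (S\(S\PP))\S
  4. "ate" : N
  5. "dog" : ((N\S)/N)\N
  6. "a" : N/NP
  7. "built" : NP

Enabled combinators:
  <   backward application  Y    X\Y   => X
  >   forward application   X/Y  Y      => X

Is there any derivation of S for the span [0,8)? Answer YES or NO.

PP (S\PP)\PP S (S\(S\PP))\S N ((N\S)/N)\N N/NP NP
CKY chart[0,8] = {N}; S ∉ chart

NO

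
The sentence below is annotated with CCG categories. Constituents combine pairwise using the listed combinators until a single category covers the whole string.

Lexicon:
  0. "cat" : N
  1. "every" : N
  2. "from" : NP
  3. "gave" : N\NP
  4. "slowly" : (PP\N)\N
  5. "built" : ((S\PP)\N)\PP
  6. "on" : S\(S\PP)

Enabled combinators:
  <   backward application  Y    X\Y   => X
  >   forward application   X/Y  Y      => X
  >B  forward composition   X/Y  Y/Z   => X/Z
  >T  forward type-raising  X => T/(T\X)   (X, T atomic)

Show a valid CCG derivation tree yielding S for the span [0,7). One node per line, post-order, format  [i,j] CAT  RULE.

[0,7] S   <
  [0,6] S\PP   <
    [0,1] "cat" : N
    [1,6] (S\PP)\N   <
      [1,5] PP   >
        [1,2] PP/(PP\N)   >T
          [1,2] "every" : N
        [2,5] PP\N   <
          [2,4] N   >
            [2,3] N/(N\NP)   >T
              [2,3] "from" : NP
            [3,4] "gave" : N\NP
          [4,5] "slowly" : (PP\N)\N
      [5,6] "built" : ((S\PP)\N)\PP
  [6,7] "on" : S\(S\PP)

[0,1] N  lex  "cat"
[1,2] N  lex  "every"
[1,2] PP/(PP\N)  >T
[2,3] NP  lex  "from"
[2,3] N/(N\NP)  >T
[3,4] N\NP  lex  "gave"
[2,4] N  >  k=3
[4,5] (PP\N)\N  lex  "slowly"
[2,5] PP\N  <  k=4
[1,5] PP  >  k=2
[5,6] ((S\PP)\N)\PP  lex  "built"
[1,6] (S\PP)\N  <  k=5
[0,6] S\PP  <  k=1
[6,7] S\(S\PP)  lex  "on"
[0,7] S  <  k=6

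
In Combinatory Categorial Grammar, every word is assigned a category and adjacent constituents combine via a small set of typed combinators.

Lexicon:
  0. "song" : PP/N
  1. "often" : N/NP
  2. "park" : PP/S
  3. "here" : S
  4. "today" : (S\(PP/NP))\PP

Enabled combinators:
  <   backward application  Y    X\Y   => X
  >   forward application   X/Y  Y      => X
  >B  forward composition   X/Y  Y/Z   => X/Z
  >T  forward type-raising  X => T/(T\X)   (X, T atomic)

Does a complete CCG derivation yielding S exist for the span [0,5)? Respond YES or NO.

[0,5] S   <
  [0,2] PP/NP   >B
    [0,1] "song" : PP/N
    [1,2] "often" : N/NP
  [2,5] S\(PP/NP)   <
    [2,4] PP   >
      [2,3] "park" : PP/S
      [3,4] "here" : S
    [4,5] "today" : (S\(PP/NP))\PP

YES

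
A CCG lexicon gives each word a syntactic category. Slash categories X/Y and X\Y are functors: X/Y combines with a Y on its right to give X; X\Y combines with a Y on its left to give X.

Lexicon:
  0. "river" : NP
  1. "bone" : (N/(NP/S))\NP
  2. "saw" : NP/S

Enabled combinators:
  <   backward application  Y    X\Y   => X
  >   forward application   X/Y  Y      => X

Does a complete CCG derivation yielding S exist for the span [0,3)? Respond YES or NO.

NP (N/(NP/S))\NP NP/S
CKY chart[0,3] = {N}; S ∉ chart

NO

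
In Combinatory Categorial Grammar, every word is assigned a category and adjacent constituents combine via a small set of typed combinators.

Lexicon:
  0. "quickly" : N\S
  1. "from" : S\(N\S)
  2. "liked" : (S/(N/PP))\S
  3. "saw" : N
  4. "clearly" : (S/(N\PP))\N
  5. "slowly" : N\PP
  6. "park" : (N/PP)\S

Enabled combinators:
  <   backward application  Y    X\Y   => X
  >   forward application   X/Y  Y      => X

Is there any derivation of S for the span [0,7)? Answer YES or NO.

[0,7] S   >
  [0,3] S/(N/PP)   <
    [0,2] S   <
      [0,1] "quickly" : N\S
      [1,2] "from" : S\(N\S)
    [2,3] "liked" : (S/(N/PP))\S
  [3,7] N/PP   <
    [3,6] S   >
      [3,5] S/(N\PP)   <
        [3,4] "saw" : N
        [4,5] "clearly" : (S/(N\PP))\N
      [5,6] "slowly" : N\PP
    [6,7] "park" : (N/PP)\S

YES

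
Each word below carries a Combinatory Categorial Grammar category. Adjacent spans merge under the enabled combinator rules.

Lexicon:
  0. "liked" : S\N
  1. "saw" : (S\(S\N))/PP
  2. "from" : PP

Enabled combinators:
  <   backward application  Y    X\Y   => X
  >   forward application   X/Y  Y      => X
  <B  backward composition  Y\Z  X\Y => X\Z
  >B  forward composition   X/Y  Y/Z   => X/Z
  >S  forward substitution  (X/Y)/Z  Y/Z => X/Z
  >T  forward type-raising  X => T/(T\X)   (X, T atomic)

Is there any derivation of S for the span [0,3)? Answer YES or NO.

[0,3] S   <
  [0,1] "liked" : S\N
  [1,3] S\(S\N)   >
    [1,2] "saw" : (S\(S\N))/PP
    [2,3] "from" : PP

YES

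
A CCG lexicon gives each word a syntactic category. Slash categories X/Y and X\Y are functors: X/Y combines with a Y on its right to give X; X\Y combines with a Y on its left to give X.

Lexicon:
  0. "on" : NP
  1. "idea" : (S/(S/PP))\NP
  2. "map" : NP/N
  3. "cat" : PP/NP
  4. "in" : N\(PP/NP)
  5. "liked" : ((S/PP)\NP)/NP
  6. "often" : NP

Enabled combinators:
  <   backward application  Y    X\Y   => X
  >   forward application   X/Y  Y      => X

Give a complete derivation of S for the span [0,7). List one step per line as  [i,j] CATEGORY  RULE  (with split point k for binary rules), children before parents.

[0,1] NP  lex  "on"
[1,2] (S/(S/PP))\NP  lex  "idea"
[0,2] S/(S/PP)  <  k=1
[2,3] NP/N  lex  "map"
[3,4] PP/NP  lex  "cat"
[4,5] N\(PP/NP)  lex  "in"
[3,5] N  <  k=4
[2,5] NP  >  k=3
[5,6] ((S/PP)\NP)/NP  lex  "liked"
[6,7] NP  lex  "often"
[5,7] (S/PP)\NP  >  k=6
[2,7] S/PP  <  k=5
[0,7] S  >  k=2

[0,7] S   >
  [0,2] S/(S/PP)   <
    [0,1] "on" : NP
    [1,2] "idea" : (S/(S/PP))\NP
  [2,7] S/PP   <
    [2,5] NP   >
      [2,3] "map" : NP/N
      [3,5] N   <
        [3,4] "cat" : PP/NP
        [4,5] "in" : N\(PP/NP)
    [5,7] (S/PP)\NP   >
      [5,6] "liked" : ((S/PP)\NP)/NP
      [6,7] "often" : NP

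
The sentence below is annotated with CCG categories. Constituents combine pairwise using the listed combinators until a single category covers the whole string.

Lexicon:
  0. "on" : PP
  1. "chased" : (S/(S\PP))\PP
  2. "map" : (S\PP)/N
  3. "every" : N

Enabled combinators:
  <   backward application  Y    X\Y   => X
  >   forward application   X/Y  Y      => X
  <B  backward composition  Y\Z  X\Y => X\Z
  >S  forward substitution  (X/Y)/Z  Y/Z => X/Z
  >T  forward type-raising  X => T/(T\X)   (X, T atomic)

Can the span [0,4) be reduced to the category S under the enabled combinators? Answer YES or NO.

[0,4] S   >
  [0,2] S/(S\PP)   <
    [0,1] "on" : PP
    [1,2] "chased" : (S/(S\PP))\PP
  [2,4] S\PP   >
    [2,3] "map" : (S\PP)/N
    [3,4] "every" : N

YES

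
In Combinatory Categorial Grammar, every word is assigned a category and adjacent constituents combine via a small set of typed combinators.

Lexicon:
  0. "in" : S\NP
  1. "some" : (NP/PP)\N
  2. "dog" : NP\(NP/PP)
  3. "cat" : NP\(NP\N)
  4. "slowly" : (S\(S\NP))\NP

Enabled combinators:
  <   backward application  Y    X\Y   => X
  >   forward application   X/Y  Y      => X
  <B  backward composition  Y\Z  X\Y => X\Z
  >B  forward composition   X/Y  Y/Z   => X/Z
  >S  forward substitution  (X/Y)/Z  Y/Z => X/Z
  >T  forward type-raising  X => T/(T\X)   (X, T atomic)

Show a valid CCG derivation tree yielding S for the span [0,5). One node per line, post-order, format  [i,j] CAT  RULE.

[0,1] S\NP  lex  "in"
[1,2] (NP/PP)\N  lex  "some"
[2,3] NP\(NP/PP)  lex  "dog"
[1,3] NP\N  <B  k=2
[3,4] NP\(NP\N)  lex  "cat"
[1,4] NP  <  k=3
[4,5] (S\(S\NP))\NP  lex  "slowly"
[1,5] S\(S\NP)  <  k=4
[0,5] S  <  k=1

[0,5] S   <
  [0,1] "in" : S\NP
  [1,5] S\(S\NP)   <
    [1,4] NP   <
      [1,3] NP\N   <B
        [1,2] "some" : (NP/PP)\N
        [2,3] "dog" : NP\(NP/PP)
      [3,4] "cat" : NP\(NP\N)
    [4,5] "slowly" : (S\(S\NP))\NP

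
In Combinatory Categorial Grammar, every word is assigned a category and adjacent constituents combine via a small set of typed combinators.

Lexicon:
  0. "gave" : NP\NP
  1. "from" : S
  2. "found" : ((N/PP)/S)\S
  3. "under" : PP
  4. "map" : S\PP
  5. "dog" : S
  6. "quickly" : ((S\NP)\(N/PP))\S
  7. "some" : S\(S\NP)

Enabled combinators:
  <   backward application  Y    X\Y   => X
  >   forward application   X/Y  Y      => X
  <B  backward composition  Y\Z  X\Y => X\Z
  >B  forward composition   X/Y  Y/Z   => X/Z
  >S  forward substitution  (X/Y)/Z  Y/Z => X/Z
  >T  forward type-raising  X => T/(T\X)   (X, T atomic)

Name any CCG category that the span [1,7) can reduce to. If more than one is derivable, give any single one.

S\NP

[0,8] S   <
  [0,7] S\NP   <B
    [0,1] "gave" : NP\NP
    [1,7] S\NP   <
      [1,5] N/PP   >
        [1,3] (N/PP)/S   <
          [1,2] "from" : S
          [2,3] "found" : ((N/PP)/S)\S
        [3,5] S   >
          [3,4] S/(S\PP)   >T
            [3,4] "under" : PP
          [4,5] "map" : S\PP
      [5,7] (S\NP)\(N/PP)   <
        [5,6] "dog" : S
        [6,7] "quickly" : ((S\NP)\(N/PP))\S
  [7,8] "some" : S\(S\NP)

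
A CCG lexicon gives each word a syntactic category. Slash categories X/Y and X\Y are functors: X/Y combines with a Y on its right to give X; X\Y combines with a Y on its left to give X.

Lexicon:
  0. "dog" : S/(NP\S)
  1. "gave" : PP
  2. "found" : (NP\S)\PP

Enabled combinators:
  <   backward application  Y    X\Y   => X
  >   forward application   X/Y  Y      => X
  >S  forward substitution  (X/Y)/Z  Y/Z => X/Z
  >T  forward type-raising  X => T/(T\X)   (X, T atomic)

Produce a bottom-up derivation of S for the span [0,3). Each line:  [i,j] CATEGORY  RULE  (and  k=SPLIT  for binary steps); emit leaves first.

[0,1] S/(NP\S)  lex  "dog"
[1,2] PP  lex  "gave"
[2,3] (NP\S)\PP  lex  "found"
[1,3] NP\S  <  k=2
[0,3] S  >  k=1

[0,3] S   >
  [0,1] "dog" : S/(NP\S)
  [1,3] NP\S   <
    [1,2] "gave" : PP
    [2,3] "found" : (NP\S)\PP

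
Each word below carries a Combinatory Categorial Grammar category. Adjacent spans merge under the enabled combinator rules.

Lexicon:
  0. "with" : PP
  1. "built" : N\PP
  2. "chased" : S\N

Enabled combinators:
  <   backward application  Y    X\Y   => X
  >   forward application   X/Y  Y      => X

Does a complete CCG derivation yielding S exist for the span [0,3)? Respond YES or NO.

[0,3] S   <
  [0,2] N   <
    [0,1] "with" : PP
    [1,2] "built" : N\PP
  [2,3] "chased" : S\N

YES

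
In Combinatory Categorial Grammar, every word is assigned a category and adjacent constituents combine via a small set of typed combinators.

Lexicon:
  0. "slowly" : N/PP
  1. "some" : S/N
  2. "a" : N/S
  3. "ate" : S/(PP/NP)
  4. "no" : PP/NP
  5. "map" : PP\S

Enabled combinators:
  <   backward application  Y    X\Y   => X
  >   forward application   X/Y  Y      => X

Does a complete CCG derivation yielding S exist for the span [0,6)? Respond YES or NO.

NO

N/PP S/N N/S S/(PP/NP) PP/NP PP\S
CKY chart[0,6] = {N}; S ∉ chart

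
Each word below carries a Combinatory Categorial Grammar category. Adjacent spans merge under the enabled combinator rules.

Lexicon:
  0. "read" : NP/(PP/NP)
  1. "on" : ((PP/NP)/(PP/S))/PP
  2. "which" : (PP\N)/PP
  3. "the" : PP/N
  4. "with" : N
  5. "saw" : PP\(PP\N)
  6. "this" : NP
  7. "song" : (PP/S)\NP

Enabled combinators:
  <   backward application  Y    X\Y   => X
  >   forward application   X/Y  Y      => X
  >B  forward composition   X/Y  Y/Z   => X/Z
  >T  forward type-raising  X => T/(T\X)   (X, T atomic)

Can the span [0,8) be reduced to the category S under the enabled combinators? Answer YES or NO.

NO

NP/(PP/NP) ((PP/NP)/(PP/S))/PP (PP\N)/PP PP/N N PP\(PP\N) NP (PP/S)\NP
CKY chart[0,8] = {N/(N\NP), NP, NP/(NP\NP), PP/(PP\NP), S/(S\NP)}; S ∉ chart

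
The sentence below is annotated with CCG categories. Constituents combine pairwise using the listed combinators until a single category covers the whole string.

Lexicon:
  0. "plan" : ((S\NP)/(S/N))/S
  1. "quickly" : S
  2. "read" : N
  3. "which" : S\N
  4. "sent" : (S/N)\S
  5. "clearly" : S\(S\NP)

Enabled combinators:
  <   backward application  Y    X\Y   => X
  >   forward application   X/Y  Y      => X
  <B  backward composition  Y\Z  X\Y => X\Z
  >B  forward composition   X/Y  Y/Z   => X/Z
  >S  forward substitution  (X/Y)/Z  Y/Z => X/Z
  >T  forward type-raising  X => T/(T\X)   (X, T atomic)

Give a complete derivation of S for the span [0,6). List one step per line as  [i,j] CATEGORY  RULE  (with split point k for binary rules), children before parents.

[0,1] ((S\NP)/(S/N))/S  lex  "plan"
[1,2] S  lex  "quickly"
[0,2] (S\NP)/(S/N)  >  k=1
[2,3] N  lex  "read"
[2,3] S/(S\N)  >T
[3,4] S\N  lex  "which"
[2,4] S  >  k=3
[4,5] (S/N)\S  lex  "sent"
[2,5] S/N  <  k=4
[0,5] S\NP  >  k=2
[5,6] S\(S\NP)  lex  "clearly"
[0,6] S  <  k=5

[0,6] S   <
  [0,5] S\NP   >
    [0,2] (S\NP)/(S/N)   >
      [0,1] "plan" : ((S\NP)/(S/N))/S
      [1,2] "quickly" : S
    [2,5] S/N   <
      [2,4] S   >
        [2,3] S/(S\N)   >T
          [2,3] "read" : N
        [3,4] "which" : S\N
      [4,5] "sent" : (S/N)\S
  [5,6] "clearly" : S\(S\NP)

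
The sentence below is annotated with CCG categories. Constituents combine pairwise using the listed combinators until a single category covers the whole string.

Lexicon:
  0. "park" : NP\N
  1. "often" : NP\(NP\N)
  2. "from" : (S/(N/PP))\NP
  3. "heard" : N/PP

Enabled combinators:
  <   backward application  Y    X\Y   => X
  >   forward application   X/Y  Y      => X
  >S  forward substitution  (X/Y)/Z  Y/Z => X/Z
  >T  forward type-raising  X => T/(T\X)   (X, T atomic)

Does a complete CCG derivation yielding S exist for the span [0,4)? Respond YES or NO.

YES

[0,4] S   >
  [0,3] S/(N/PP)   <
    [0,2] NP   <
      [0,1] "park" : NP\N
      [1,2] "often" : NP\(NP\N)
    [2,3] "from" : (S/(N/PP))\NP
  [3,4] "heard" : N/PP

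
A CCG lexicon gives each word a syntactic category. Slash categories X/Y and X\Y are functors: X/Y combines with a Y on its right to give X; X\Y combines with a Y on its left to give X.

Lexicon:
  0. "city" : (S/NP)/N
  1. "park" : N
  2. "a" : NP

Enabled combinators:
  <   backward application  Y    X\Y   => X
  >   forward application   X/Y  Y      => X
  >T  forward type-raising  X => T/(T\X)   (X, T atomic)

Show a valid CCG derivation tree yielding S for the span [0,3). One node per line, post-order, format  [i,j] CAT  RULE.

[0,1] (S/NP)/N  lex  "city"
[1,2] N  lex  "park"
[0,2] S/NP  >  k=1
[2,3] NP  lex  "a"
[0,3] S  >  k=2

[0,3] S   >
  [0,2] S/NP   >
    [0,1] "city" : (S/NP)/N
    [1,2] "park" : N
  [2,3] "a" : NP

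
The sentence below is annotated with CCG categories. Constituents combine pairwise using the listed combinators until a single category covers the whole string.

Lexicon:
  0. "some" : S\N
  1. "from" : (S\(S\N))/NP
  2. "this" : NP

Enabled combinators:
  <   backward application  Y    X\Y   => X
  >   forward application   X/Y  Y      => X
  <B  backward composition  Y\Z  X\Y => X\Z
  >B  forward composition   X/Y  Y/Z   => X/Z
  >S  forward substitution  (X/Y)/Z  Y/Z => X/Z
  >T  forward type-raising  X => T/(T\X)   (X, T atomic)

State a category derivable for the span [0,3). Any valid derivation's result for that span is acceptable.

[0,3] S   <
  [0,1] "some" : S\N
  [1,3] S\(S\N)   >
    [1,2] "from" : (S\(S\N))/NP
    [2,3] "this" : NP

S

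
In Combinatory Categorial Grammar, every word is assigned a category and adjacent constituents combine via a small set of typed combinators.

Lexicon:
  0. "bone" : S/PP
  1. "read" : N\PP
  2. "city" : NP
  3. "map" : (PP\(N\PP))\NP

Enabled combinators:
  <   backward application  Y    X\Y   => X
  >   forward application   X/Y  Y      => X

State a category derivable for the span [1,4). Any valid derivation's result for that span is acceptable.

PP

[0,4] S   >
  [0,1] "bone" : S/PP
  [1,4] PP   <
    [1,2] "read" : N\PP
    [2,4] PP\(N\PP)   <
      [2,3] "city" : NP
      [3,4] "map" : (PP\(N\PP))\NP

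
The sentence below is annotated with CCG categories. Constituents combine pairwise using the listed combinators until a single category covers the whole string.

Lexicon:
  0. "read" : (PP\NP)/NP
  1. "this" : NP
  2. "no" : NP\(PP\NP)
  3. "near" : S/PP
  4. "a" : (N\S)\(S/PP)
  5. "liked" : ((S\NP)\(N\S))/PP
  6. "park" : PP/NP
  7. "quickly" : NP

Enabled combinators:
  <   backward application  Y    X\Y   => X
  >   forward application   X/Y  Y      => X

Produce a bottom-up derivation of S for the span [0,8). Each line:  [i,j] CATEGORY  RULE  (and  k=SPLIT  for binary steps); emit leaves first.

[0,8] S   <
  [0,3] NP   <
    [0,2] PP\NP   >
      [0,1] "read" : (PP\NP)/NP
      [1,2] "this" : NP
    [2,3] "no" : NP\(PP\NP)
  [3,8] S\NP   <
    [3,5] N\S   <
      [3,4] "near" : S/PP
      [4,5] "a" : (N\S)\(S/PP)
    [5,8] (S\NP)\(N\S)   >
      [5,6] "liked" : ((S\NP)\(N\S))/PP
      [6,8] PP   >
        [6,7] "park" : PP/NP
        [7,8] "quickly" : NP

[0,1] (PP\NP)/NP  lex  "read"
[1,2] NP  lex  "this"
[0,2] PP\NP  >  k=1
[2,3] NP\(PP\NP)  lex  "no"
[0,3] NP  <  k=2
[3,4] S/PP  lex  "near"
[4,5] (N\S)\(S/PP)  lex  "a"
[3,5] N\S  <  k=4
[5,6] ((S\NP)\(N\S))/PP  lex  "liked"
[6,7] PP/NP  lex  "park"
[7,8] NP  lex  "quickly"
[6,8] PP  >  k=7
[5,8] (S\NP)\(N\S)  >  k=6
[3,8] S\NP  <  k=5
[0,8] S  <  k=3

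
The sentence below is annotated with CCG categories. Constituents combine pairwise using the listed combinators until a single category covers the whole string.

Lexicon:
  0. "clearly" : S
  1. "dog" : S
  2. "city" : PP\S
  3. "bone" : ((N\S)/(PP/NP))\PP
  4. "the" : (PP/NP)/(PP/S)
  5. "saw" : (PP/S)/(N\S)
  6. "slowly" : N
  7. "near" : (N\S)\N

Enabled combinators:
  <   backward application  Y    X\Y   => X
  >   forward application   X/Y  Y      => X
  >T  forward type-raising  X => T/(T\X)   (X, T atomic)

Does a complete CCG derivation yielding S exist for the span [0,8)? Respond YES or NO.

S S PP\S ((N\S)/(PP/NP))\PP (PP/NP)/(PP/S) (PP/S)/(N\S) N (N\S)\N
CKY chart[0,8] = {N, N/(N\N), NP/(NP\N), PP/(PP\N), S/(S\N)}; S ∉ chart

NO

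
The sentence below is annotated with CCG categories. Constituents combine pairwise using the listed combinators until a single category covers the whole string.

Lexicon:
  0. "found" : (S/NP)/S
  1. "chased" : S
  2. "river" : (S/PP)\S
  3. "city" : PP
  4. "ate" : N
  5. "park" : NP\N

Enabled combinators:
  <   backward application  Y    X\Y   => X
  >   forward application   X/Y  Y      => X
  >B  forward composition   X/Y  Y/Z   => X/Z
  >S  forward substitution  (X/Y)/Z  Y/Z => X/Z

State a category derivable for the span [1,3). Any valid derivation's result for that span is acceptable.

S/PP

[0,6] S   >
  [0,4] S/NP   >
    [0,1] "found" : (S/NP)/S
    [1,4] S   >
      [1,3] S/PP   <
        [1,2] "chased" : S
        [2,3] "river" : (S/PP)\S
      [3,4] "city" : PP
  [4,6] NP   <
    [4,5] "ate" : N
    [5,6] "park" : NP\N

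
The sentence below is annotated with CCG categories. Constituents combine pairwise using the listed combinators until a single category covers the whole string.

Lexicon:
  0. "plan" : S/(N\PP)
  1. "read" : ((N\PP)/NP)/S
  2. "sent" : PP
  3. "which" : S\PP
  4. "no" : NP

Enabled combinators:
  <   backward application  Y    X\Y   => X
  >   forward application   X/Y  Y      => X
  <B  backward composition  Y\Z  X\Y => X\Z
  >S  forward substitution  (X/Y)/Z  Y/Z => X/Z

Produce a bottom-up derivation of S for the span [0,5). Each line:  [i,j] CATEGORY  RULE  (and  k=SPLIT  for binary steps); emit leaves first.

[0,1] S/(N\PP)  lex  "plan"
[1,2] ((N\PP)/NP)/S  lex  "read"
[2,3] PP  lex  "sent"
[3,4] S\PP  lex  "which"
[2,4] S  <  k=3
[1,4] (N\PP)/NP  >  k=2
[4,5] NP  lex  "no"
[1,5] N\PP  >  k=4
[0,5] S  >  k=1

[0,5] S   >
  [0,1] "plan" : S/(N\PP)
  [1,5] N\PP   >
    [1,4] (N\PP)/NP   >
      [1,2] "read" : ((N\PP)/NP)/S
      [2,4] S   <
        [2,3] "sent" : PP
        [3,4] "which" : S\PP
    [4,5] "no" : NP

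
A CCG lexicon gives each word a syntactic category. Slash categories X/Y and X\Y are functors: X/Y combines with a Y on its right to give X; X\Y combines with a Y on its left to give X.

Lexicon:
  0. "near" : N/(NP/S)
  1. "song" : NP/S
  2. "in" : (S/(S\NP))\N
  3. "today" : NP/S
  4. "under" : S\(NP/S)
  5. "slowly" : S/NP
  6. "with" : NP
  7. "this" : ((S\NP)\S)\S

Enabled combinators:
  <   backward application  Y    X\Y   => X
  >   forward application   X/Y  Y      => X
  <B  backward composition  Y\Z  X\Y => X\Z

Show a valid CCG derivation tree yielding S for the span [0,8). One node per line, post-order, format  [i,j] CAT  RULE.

[0,1] N/(NP/S)  lex  "near"
[1,2] NP/S  lex  "song"
[0,2] N  >  k=1
[2,3] (S/(S\NP))\N  lex  "in"
[0,3] S/(S\NP)  <  k=2
[3,4] NP/S  lex  "today"
[4,5] S\(NP/S)  lex  "under"
[3,5] S  <  k=4
[5,6] S/NP  lex  "slowly"
[6,7] NP  lex  "with"
[5,7] S  >  k=6
[7,8] ((S\NP)\S)\S  lex  "this"
[5,8] (S\NP)\S  <  k=7
[3,8] S\NP  <  k=5
[0,8] S  >  k=3

[0,8] S   >
  [0,3] S/(S\NP)   <
    [0,2] N   >
      [0,1] "near" : N/(NP/S)
      [1,2] "song" : NP/S
    [2,3] "in" : (S/(S\NP))\N
  [3,8] S\NP   <
    [3,5] S   <
      [3,4] "today" : NP/S
      [4,5] "under" : S\(NP/S)
    [5,8] (S\NP)\S   <
      [5,7] S   >
        [5,6] "slowly" : S/NP
        [6,7] "with" : NP
      [7,8] "this" : ((S\NP)\S)\S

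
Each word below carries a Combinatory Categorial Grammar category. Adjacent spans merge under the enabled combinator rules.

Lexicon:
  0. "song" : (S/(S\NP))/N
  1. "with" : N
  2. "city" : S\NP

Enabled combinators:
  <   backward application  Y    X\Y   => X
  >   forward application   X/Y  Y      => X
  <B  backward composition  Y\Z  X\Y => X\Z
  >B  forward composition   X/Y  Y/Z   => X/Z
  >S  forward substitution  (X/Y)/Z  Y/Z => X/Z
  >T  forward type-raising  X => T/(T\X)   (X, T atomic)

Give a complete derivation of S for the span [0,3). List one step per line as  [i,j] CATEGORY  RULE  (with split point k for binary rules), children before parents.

[0,1] (S/(S\NP))/N  lex  "song"
[1,2] N  lex  "with"
[0,2] S/(S\NP)  >  k=1
[2,3] S\NP  lex  "city"
[0,3] S  >  k=2

[0,3] S   >
  [0,2] S/(S\NP)   >
    [0,1] "song" : (S/(S\NP))/N
    [1,2] "with" : N
  [2,3] "city" : S\NP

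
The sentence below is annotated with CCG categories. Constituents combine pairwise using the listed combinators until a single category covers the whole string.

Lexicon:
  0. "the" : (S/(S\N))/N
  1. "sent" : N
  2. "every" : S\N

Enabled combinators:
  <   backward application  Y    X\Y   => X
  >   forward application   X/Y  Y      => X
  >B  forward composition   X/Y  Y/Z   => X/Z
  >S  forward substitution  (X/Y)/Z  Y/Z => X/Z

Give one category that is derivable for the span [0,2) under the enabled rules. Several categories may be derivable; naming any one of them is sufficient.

[0,3] S   >
  [0,2] S/(S\N)   >
    [0,1] "the" : (S/(S\N))/N
    [1,2] "sent" : N
  [2,3] "every" : S\N

S/(S\N)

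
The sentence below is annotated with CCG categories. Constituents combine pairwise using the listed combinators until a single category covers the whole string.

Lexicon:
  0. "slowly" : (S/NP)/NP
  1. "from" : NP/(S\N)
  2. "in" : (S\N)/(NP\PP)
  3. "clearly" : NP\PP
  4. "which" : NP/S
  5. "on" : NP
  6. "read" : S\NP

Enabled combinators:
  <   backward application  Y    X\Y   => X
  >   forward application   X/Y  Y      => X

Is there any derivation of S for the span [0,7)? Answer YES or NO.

[0,7] S   >
  [0,4] S/NP   >
    [0,1] "slowly" : (S/NP)/NP
    [1,4] NP   >
      [1,2] "from" : NP/(S\N)
      [2,4] S\N   >
        [2,3] "in" : (S\N)/(NP\PP)
        [3,4] "clearly" : NP\PP
  [4,7] NP   >
    [4,5] "which" : NP/S
    [5,7] S   <
      [5,6] "on" : NP
      [6,7] "read" : S\NP

YES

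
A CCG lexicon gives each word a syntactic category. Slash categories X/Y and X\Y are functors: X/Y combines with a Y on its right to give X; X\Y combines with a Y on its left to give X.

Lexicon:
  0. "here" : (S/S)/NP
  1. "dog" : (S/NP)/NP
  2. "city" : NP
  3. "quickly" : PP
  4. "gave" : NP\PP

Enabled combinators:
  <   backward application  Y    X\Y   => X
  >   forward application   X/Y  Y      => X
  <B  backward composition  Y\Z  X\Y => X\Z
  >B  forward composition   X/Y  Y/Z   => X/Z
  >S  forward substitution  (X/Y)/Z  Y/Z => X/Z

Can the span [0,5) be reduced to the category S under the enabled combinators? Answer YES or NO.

YES

[0,5] S   >
  [0,3] S/NP   >S
    [0,1] "here" : (S/S)/NP
    [1,3] S/NP   >
      [1,2] "dog" : (S/NP)/NP
      [2,3] "city" : NP
  [3,5] NP   <
    [3,4] "quickly" : PP
    [4,5] "gave" : NP\PP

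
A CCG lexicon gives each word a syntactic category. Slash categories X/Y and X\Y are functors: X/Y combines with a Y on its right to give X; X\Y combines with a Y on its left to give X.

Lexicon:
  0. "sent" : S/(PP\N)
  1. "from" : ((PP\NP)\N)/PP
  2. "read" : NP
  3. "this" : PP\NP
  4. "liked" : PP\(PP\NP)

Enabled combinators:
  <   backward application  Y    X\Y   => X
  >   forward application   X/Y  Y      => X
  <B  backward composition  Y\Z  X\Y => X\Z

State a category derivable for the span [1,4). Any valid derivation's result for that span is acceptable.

(PP\NP)\N

[0,5] S   >
  [0,1] "sent" : S/(PP\N)
  [1,5] PP\N   <B
    [1,4] (PP\NP)\N   >
      [1,2] "from" : ((PP\NP)\N)/PP
      [2,4] PP   <
        [2,3] "read" : NP
        [3,4] "this" : PP\NP
    [4,5] "liked" : PP\(PP\NP)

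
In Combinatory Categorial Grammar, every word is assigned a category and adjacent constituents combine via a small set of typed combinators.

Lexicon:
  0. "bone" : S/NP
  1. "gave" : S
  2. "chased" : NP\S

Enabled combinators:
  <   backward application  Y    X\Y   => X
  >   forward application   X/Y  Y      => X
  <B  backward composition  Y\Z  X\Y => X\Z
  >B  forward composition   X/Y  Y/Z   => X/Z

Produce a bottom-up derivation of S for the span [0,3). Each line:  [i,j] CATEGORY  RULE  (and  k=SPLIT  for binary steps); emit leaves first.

[0,1] S/NP  lex  "bone"
[1,2] S  lex  "gave"
[2,3] NP\S  lex  "chased"
[1,3] NP  <  k=2
[0,3] S  >  k=1

[0,3] S   >
  [0,1] "bone" : S/NP
  [1,3] NP   <
    [1,2] "gave" : S
    [2,3] "chased" : NP\S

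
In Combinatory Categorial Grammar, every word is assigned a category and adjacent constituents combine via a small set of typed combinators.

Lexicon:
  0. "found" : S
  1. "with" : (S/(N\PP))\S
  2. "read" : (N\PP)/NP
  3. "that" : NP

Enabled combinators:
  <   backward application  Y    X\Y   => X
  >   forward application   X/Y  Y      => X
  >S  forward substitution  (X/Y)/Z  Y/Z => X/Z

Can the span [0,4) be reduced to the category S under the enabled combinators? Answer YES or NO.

YES

[0,4] S   >
  [0,2] S/(N\PP)   <
    [0,1] "found" : S
    [1,2] "with" : (S/(N\PP))\S
  [2,4] N\PP   >
    [2,3] "read" : (N\PP)/NP
    [3,4] "that" : NP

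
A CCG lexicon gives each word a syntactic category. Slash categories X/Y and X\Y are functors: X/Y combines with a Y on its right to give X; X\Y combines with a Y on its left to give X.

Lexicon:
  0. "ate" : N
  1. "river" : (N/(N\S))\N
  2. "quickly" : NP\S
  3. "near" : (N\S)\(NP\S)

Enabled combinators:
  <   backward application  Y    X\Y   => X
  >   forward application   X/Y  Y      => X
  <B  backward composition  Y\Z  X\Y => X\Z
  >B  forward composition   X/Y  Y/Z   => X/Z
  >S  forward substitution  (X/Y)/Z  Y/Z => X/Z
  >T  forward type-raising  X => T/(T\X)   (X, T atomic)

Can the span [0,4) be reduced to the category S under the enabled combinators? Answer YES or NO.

N (N/(N\S))\N NP\S (N\S)\(NP\S)
CKY chart[0,4] = {N, N/(N\N), NP/(NP\N), PP/(PP\N), S/(S\N)}; S ∉ chart

NO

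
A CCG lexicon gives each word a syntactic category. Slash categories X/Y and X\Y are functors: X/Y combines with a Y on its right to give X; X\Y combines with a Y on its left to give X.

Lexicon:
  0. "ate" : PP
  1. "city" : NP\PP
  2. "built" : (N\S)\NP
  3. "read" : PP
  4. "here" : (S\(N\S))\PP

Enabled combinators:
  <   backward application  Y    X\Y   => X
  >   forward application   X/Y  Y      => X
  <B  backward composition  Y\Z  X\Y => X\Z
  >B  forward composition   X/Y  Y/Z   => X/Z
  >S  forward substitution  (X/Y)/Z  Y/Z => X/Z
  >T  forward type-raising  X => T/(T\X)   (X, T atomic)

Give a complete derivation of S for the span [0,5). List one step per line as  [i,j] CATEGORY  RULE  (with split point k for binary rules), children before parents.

[0,5] S   <
  [0,3] N\S   <
    [0,2] NP   <
      [0,1] "ate" : PP
      [1,2] "city" : NP\PP
    [2,3] "built" : (N\S)\NP
  [3,5] S\(N\S)   <
    [3,4] "read" : PP
    [4,5] "here" : (S\(N\S))\PP

[0,1] PP  lex  "ate"
[1,2] NP\PP  lex  "city"
[0,2] NP  <  k=1
[2,3] (N\S)\NP  lex  "built"
[0,3] N\S  <  k=2
[3,4] PP  lex  "read"
[4,5] (S\(N\S))\PP  lex  "here"
[3,5] S\(N\S)  <  k=4
[0,5] S  <  k=3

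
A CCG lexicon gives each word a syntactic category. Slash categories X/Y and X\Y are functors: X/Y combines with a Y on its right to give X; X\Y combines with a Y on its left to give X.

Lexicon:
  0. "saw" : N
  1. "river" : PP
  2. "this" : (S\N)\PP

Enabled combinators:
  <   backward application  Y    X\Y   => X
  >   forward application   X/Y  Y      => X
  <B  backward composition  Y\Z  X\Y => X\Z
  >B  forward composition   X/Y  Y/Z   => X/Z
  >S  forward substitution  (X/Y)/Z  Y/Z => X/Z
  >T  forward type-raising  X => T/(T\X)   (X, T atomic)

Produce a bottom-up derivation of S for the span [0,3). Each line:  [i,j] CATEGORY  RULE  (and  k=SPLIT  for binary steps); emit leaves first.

[0,1] N  lex  "saw"
[0,1] S/(S\N)  >T
[1,2] PP  lex  "river"
[2,3] (S\N)\PP  lex  "this"
[1,3] S\N  <  k=2
[0,3] S  >  k=1

[0,3] S   >
  [0,1] S/(S\N)   >T
    [0,1] "saw" : N
  [1,3] S\N   <
    [1,2] "river" : PP
    [2,3] "this" : (S\N)\PP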